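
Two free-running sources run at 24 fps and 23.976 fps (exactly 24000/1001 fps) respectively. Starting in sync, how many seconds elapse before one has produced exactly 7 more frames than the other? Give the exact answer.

7007/24 seconds

The gap grows by |24000/1001 − 24| = 24/1001 frames per second.
Time for a 7-frame gap: 7 ÷ (24/1001) = 7007/24 s.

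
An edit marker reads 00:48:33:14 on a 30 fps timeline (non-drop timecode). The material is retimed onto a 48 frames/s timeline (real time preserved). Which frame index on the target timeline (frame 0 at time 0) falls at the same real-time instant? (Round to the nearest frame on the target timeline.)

Source frame index: (0×3600 + 48×60 + 33) × 30 + 14 = 87404.
Real time: 87404 / (30) = 43702/15 s.
Target frame: (43702/15) × (48) = 699232/5 ≈ 139846.400 → 139846.

frame 139846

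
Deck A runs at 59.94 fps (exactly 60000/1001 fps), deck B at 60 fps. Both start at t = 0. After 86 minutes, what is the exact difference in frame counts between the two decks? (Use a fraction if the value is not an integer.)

86 min = 5160 s.
A emits 60000/1001 × 5160 = 309600000/1001 frames; B emits 60 × 5160 = 309600.
Difference = 309600/1001 frames (≈ 309.2907); B is ahead of A.

309600/1001 frames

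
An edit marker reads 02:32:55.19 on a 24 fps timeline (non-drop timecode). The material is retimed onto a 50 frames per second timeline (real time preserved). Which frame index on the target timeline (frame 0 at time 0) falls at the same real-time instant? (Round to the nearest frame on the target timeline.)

frame 458790

Source frame index: (2×3600 + 32×60 + 55) × 24 + 19 = 220219.
Real time: 220219 / (24) = 220219/24 s.
Target frame: (220219/24) × (50) = 5505475/12 ≈ 458789.583 → 458790.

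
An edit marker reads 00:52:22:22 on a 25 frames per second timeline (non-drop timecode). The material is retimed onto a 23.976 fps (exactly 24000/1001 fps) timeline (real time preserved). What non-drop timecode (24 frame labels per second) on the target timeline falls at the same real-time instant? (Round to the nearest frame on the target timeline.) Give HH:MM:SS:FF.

00:52:19:18

Source frame index: (0×3600 + 52×60 + 22) × 25 + 22 = 78572.
Real time: 78572 / (25) = 78572/25 s.
Target frame: (78572/25) × (24000/1001) = 5802240/77 ≈ 75353.766 → 75354.
At 24 labels/s: frame 75354 → 00:52:19:18.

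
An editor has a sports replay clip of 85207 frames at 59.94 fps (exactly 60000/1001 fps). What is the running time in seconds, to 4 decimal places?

Running time = 85207 × 1001/60000 = 85292207/60000 s ≈ 1421.5368 s.

1421.5368 seconds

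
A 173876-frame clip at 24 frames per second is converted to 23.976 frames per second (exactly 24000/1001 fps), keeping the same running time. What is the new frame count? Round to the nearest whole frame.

173702 frames

Frames at target rate = 173876 × (24000/1001) / (24) = 173876000/1001 ≈ 173702.298.
Nearest whole frame: 173702.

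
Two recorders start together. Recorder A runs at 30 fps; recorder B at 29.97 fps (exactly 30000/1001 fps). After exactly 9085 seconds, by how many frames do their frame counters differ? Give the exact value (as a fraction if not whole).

272550/1001 frames

A emits 30 × 9085 = 272550 frames; B emits 30000/1001 × 9085 = 272550000/1001.
Difference = 272550/1001 frames (≈ 272.2777); B is behind A.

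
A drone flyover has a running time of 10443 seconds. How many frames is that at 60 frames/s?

626580 frames

Frames = 10443 × 60 = 626580.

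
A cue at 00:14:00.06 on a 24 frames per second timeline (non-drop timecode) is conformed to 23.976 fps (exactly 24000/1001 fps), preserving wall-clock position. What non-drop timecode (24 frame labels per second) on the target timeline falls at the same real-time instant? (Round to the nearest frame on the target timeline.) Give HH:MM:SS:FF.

Source frame index: (0×3600 + 14×60 + 0) × 24 + 6 = 20166.
Real time: 20166 / (24) = 3361/4 s.
Target frame: (3361/4) × (24000/1001) = 20166000/1001 ≈ 20145.854 → 20146.
At 24 labels/s: frame 20146 → 00:13:59:10.

00:13:59:10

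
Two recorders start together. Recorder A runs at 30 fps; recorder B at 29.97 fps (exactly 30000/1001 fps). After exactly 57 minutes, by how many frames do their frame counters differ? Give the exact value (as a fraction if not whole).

57 min = 3420 s.
A emits 30 × 3420 = 102600 frames; B emits 30000/1001 × 3420 = 102600000/1001.
Difference = 102600/1001 frames (≈ 102.4975); B is behind A.

102600/1001 frames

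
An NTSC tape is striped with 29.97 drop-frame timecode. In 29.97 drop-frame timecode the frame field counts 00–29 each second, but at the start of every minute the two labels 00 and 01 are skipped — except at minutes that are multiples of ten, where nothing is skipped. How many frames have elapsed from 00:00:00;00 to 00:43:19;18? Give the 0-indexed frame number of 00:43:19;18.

77910

As if non-drop at 30 labels/s: (0 × 3600 + 43 × 60 + 19) × 30 + 18 = 77988.
Minute boundaries passed: 43; those not divisible by 10: 43 − 4 = 39; dropped labels = 2 × 39 = 78.
Actual frame index = 77988 − 78 = 77910.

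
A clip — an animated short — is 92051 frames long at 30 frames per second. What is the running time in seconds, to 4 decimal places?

Running time = 92051 × 1/30 = 92051/30 s ≈ 3068.3667 s.

3068.3667 seconds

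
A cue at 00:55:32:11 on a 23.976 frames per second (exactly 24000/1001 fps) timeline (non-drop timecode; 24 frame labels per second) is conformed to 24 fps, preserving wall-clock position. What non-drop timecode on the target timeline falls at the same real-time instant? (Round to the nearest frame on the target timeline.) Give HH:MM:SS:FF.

00:55:35:19

Source frame index: (0×3600 + 55×60 + 32) × 24 + 11 = 79979.
Real time: 79979 / (24000/1001) = 80058979/24000 s.
Target frame: (80058979/24000) × (24) = 80058979/1000 ≈ 80058.979 → 80059.
At 24 labels/s: frame 80059 → 00:55:35:19.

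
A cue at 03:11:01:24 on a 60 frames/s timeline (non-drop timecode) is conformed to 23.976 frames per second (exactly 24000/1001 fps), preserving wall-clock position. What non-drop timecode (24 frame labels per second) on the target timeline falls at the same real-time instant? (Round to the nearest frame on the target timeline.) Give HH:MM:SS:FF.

Source frame index: (3×3600 + 11×60 + 1) × 60 + 24 = 687684.
Real time: 687684 / (60) = 57307/5 s.
Target frame: (57307/5) × (24000/1001) = 275073600/1001 ≈ 274798.801 → 274799.
At 24 labels/s: frame 274799 → 03:10:49:23.

03:10:49:23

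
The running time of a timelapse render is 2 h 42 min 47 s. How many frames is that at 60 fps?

586020 frames

2 h 42 min 47 s = 9767 s.
Frames = 9767 × 60 = 586020.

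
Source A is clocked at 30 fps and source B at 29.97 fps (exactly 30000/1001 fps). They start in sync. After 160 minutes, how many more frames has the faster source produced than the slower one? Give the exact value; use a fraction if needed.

288000/1001 frames

160 min = 9600 s.
A emits 30 × 9600 = 288000 frames; B emits 30000/1001 × 9600 = 288000000/1001.
Difference = 288000/1001 frames (≈ 287.7123); B is behind A.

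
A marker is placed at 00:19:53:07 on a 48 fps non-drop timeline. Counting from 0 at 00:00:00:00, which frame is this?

Total seconds to the label: (0 × 3600 + 19 × 60 + 53) = 1193.
Frame index = 1193 × 48 + 7 = 57271.

frame 57271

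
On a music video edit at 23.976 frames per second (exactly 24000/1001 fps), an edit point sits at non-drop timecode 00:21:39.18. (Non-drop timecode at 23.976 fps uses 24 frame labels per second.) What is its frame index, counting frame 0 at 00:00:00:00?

31194

Total seconds to the label: (0 × 3600 + 21 × 60 + 39) = 1299.
Frame index = 1299 × 24 + 18 = 31194.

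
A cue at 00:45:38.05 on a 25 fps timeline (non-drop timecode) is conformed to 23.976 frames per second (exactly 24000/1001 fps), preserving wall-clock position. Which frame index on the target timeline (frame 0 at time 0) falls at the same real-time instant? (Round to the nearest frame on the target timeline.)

Source frame index: (0×3600 + 45×60 + 38) × 25 + 5 = 68455.
Real time: 68455 / (25) = 13691/5 s.
Target frame: (13691/5) × (24000/1001) = 65716800/1001 ≈ 65651.149 → 65651.

frame 65651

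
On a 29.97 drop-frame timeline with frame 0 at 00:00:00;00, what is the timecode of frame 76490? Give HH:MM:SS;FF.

00:42:32;06

Ten DF minutes hold 17982 frames, so frame 76490 lies in block 4 (frames 71928–89909) with 4562 frames into that block.
The block's first minute is 1800 frames and the rest 1798 each; 4562 frames reaches minute 2, so 4 × 18 + 2 × 2 = 76 labels have been skipped so far.
Adding those back, label number 76490 + 76 = 76566 at 30 labels/s is 2552 s + 6 f = 0 h 42 min 32 s frame 6, i.e. 00:42:32;06.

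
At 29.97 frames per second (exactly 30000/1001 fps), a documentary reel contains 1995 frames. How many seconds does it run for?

Running time = 1995 / (30000/1001) = 66.5665 s.

66.5665 seconds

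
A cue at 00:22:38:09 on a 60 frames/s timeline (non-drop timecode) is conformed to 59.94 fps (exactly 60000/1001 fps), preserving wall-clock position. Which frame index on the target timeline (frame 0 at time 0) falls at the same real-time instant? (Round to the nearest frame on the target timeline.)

frame 81408

Source frame index: (0×3600 + 22×60 + 38) × 60 + 9 = 81489.
Real time: 81489 / (60) = 27163/20 s.
Target frame: (27163/20) × (60000/1001) = 81489000/1001 ≈ 81407.592 → 81408.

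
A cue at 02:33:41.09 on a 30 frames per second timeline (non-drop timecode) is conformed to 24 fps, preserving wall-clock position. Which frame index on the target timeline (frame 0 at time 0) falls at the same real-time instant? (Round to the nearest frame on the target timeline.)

frame 221311

Source frame index: (2×3600 + 33×60 + 41) × 30 + 9 = 276639.
Real time: 276639 / (30) = 92213/10 s.
Target frame: (92213/10) × (24) = 1106556/5 ≈ 221311.200 → 221311.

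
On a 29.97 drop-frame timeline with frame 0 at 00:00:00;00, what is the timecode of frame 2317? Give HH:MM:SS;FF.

Ten DF minutes hold 17982 frames, so frame 2317 lies in block 0 (frames 0–17981) with 2317 frames into that block.
The block's first minute is 1800 frames and the rest 1798 each; 2317 frames reaches minute 1, so 0 × 18 + 1 × 2 = 2 labels have been skipped so far.
Adding those back, label number 2317 + 2 = 2319 at 30 labels/s is 77 s + 9 f = 0 h 1 min 17 s frame 9, i.e. 00:01:17;09.

00:01:17;09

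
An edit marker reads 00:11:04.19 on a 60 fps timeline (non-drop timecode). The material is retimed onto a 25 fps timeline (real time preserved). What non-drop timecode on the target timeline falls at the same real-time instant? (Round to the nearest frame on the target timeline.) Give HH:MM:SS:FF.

Source frame index: (0×3600 + 11×60 + 4) × 60 + 19 = 39859.
Real time: 39859 / (60) = 39859/60 s.
Target frame: (39859/60) × (25) = 199295/12 ≈ 16607.917 → 16608.
At 25 labels/s: frame 16608 → 00:11:04:08.

00:11:04:08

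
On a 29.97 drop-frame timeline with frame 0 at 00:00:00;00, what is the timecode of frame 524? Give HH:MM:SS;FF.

00:00:17;14

Each 10-minute DF block holds 10 × 60 × 30 − 9 × 2 = 17982 frames. 524 ÷ 17982 → 0 full blocks, remainder 524.
Within the partial block the first minute is 1800 frames and each further minute 1798, so 0 further minute boundaries passed. Total skipped labels = 18 × 0 + 2 × 0 = 0.
Non-drop label index = 524 + 0 = 524; at 30 labels/s that is 00:00:17:14, i.e. DF 00:00:17;14.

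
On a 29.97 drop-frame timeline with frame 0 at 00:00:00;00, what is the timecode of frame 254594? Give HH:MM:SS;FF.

Ten DF minutes hold 17982 frames, so frame 254594 lies in block 14 (frames 251748–269729) with 2846 frames into that block.
The block's first minute is 1800 frames and the rest 1798 each; 2846 frames reaches minute 1, so 14 × 18 + 1 × 2 = 254 labels have been skipped so far.
Adding those back, label number 254594 + 254 = 254848 at 30 labels/s is 8494 s + 28 f = 2 h 21 min 34 s frame 28, i.e. 02:21:34;28.

02:21:34;28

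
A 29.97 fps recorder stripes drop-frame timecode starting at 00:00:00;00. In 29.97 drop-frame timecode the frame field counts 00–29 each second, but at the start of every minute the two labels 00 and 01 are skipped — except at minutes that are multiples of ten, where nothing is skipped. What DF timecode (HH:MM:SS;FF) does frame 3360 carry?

Ten DF minutes hold 17982 frames, so frame 3360 lies in block 0 (frames 0–17981) with 3360 frames into that block.
The block's first minute is 1800 frames and the rest 1798 each; 3360 frames reaches minute 1, so 0 × 18 + 1 × 2 = 2 labels have been skipped so far.
Adding those back, label number 3360 + 2 = 3362 at 30 labels/s is 112 s + 2 f = 0 h 1 min 52 s frame 2, i.e. 00:01:52;02.

00:01:52;02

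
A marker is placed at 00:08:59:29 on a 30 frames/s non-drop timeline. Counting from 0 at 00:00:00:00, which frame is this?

Total seconds to the label: (0 × 3600 + 8 × 60 + 59) = 539.
Frame index = 539 × 30 + 29 = 16199.

16199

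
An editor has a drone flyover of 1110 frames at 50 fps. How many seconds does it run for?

Running time = 1110 / (50) = 22.2 s.

22.2 seconds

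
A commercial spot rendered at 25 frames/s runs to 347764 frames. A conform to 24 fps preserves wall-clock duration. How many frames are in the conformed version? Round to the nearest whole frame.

Frames at target rate = 347764 × (24) / (25) = 8346336/25 ≈ 333853.440.
Nearest whole frame: 333853.

333853 frames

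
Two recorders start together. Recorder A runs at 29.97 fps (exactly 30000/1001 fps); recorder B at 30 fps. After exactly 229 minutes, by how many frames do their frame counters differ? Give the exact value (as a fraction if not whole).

412200/1001 frames

229 min = 13740 s.
A emits 30000/1001 × 13740 = 412200000/1001 frames; B emits 30 × 13740 = 412200.
Difference = 412200/1001 frames (≈ 411.7882); B is ahead of A.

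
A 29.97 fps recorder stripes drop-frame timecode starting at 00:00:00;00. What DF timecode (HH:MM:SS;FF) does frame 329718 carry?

Each 10-minute DF block holds 10 × 60 × 30 − 9 × 2 = 17982 frames. 329718 ÷ 17982 → 18 full blocks, remainder 6042.
Within the partial block the first minute is 1800 frames and each further minute 1798, so 3 further minute boundaries passed. Total skipped labels = 18 × 18 + 2 × 3 = 330.
Non-drop label index = 329718 + 330 = 330048; at 30 labels/s that is 03:03:21:18, i.e. DF 03:03:21;18.

03:03:21;18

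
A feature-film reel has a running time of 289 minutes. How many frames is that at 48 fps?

832320 frames

289 min = 17340 s.
Frames = 17340 × 48 = 832320.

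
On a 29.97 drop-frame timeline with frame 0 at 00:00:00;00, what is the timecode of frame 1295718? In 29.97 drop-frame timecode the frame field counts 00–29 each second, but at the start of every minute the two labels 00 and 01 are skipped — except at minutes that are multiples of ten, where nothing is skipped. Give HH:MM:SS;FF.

Ten DF minutes hold 17982 frames, so frame 1295718 lies in block 72 (frames 1294704–1312685) with 1014 frames into that block.
The block's first minute is 1800 frames and the rest 1798 each; 1014 frames reaches minute 0, so 72 × 18 + 0 × 2 = 1296 labels have been skipped so far.
Adding those back, label number 1295718 + 1296 = 1297014 at 30 labels/s is 43233 s + 24 f = 12 h 0 min 33 s frame 24, i.e. 12:00:33;24.

12:00:33;24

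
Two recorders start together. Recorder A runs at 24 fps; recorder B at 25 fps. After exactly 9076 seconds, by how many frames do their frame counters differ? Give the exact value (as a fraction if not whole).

9076 frames

A emits 24 × 9076 = 217824 frames; B emits 25 × 9076 = 226900.
Difference = 9076 frames; B is ahead of A.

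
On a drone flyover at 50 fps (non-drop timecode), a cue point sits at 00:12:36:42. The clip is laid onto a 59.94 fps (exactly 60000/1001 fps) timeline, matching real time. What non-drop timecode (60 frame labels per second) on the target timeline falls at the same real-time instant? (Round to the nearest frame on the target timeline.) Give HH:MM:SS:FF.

Source frame index: (0×3600 + 12×60 + 36) × 50 + 42 = 37842.
Real time: 37842 / (50) = 18921/25 s.
Target frame: (18921/25) × (60000/1001) = 6487200/143 ≈ 45365.035 → 45365.
At 60 labels/s: frame 45365 → 00:12:36:05.

00:12:36:05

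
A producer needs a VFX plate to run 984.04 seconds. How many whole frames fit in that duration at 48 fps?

47233 frames

Frames = 984.04 × 48 = 1180848/25 ≈ 47233.9200.
Complete frames: 47233.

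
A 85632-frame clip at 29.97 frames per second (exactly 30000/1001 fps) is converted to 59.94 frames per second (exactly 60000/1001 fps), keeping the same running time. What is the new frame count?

Frames at target rate = 85632 × (60000/1001) / (30000/1001) = 171264.

171264 frames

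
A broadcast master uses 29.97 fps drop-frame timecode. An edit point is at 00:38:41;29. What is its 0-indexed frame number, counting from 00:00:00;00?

69589

As if non-drop at 30 labels/s: (0 × 3600 + 38 × 60 + 41) × 30 + 29 = 69659.
Minute boundaries passed: 38; those not divisible by 10: 38 − 3 = 35; dropped labels = 2 × 35 = 70.
Actual frame index = 69659 − 70 = 69589.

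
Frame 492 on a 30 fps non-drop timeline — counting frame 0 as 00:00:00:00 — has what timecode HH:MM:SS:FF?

492 ÷ 30 = 16 full seconds, remainder 12 frames.
16 s = 0 h 0 min 16 s.
Timecode: 00:00:16:12.

00:00:16:12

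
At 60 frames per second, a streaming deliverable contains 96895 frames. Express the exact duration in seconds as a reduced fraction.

Running time = 96895 ÷ (60) = 96895 × 1/60 = 19379/12 s.

19379/12 seconds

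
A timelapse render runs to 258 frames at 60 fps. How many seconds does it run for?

4.3 seconds

Running time = 258 / (60) = 4.3 s.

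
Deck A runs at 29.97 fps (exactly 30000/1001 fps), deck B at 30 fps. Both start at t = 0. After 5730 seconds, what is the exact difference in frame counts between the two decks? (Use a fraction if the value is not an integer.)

A emits 30000/1001 × 5730 = 171900000/1001 frames; B emits 30 × 5730 = 171900.
Difference = 171900/1001 frames (≈ 171.7283); B is ahead of A.

171900/1001 frames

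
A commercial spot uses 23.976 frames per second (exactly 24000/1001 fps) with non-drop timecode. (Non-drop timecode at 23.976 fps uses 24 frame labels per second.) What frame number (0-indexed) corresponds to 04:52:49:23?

421679

Total seconds to the label: (4 × 3600 + 52 × 60 + 49) = 17569.
Frame index = 17569 × 24 + 23 = 421679.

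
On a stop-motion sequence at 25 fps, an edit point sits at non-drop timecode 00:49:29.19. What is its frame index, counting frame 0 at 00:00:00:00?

Total seconds to the label: (0 × 3600 + 49 × 60 + 29) = 2969.
Frame index = 2969 × 25 + 19 = 74244.

frame 74244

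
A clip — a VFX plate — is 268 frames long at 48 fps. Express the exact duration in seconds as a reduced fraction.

Running time = 268 ÷ (48) = 268 × 1/48 = 67/12 s.

67/12 seconds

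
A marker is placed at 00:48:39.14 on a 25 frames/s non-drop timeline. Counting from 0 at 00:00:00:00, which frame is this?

72989

Total seconds to the label: (0 × 3600 + 48 × 60 + 39) = 2919.
Frame index = 2919 × 25 + 14 = 72989.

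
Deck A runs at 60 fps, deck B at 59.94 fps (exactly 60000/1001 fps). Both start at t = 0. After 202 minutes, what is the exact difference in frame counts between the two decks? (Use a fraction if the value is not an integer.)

202 min = 12120 s.
A emits 60 × 12120 = 727200 frames; B emits 60000/1001 × 12120 = 727200000/1001.
Difference = 727200/1001 frames (≈ 726.4735); B is behind A.

727200/1001 frames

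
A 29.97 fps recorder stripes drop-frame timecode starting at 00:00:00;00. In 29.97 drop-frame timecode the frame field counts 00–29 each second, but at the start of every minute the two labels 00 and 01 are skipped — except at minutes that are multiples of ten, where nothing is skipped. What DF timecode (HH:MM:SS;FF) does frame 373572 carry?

Each 10-minute DF block holds 10 × 60 × 30 − 9 × 2 = 17982 frames. 373572 ÷ 17982 → 20 full blocks, remainder 13932.
Within the partial block the first minute is 1800 frames and each further minute 1798, so 7 further minute boundaries passed. Total skipped labels = 18 × 20 + 2 × 7 = 374.
Non-drop label index = 373572 + 374 = 373946; at 30 labels/s that is 03:27:44:26, i.e. DF 03:27:44;26.

03:27:44;26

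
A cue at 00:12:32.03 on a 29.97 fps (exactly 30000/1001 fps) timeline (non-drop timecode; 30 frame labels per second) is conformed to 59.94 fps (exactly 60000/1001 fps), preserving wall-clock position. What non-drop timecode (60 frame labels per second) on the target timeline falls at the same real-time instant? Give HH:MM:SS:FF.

00:12:32:06

Source frame index: (0×3600 + 12×60 + 32) × 30 + 3 = 22563.
Real time: 22563 / (30000/1001) = 7528521/10000 s.
Target frame: (7528521/10000) × (60000/1001) = 45126.
At 60 labels/s: frame 45126 → 00:12:32:06.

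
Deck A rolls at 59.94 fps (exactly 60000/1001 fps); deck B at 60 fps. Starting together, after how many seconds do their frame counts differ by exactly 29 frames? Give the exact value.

The gap grows by |60 − 60000/1001| = 60/1001 frames per second.
Time for a 29-frame gap: 29 ÷ (60/1001) = 29029/60 s.

29029/60 seconds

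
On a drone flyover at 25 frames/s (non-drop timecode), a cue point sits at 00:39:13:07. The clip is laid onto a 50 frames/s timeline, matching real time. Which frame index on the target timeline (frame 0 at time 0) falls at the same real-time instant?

Source frame index: (0×3600 + 39×60 + 13) × 25 + 7 = 58832.
Real time: 58832 / (25) = 58832/25 s.
Target frame: (58832/25) × (50) = 117664.

frame 117664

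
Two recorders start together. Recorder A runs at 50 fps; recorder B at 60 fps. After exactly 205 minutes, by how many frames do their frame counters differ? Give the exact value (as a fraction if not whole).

205 min = 12300 s.
A emits 50 × 12300 = 615000 frames; B emits 60 × 12300 = 738000.
Difference = 123000 frames; B is ahead of A.

123000 frames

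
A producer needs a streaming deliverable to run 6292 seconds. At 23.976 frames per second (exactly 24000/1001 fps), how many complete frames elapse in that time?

150857 frames

Frames = 6292 × 24000/1001 = 1056000/7 ≈ 150857.1429.
Complete frames: 150857.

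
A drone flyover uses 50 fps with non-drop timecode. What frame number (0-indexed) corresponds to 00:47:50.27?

Total seconds to the label: (0 × 3600 + 47 × 60 + 50) = 2870.
Frame index = 2870 × 50 + 27 = 143527.

143527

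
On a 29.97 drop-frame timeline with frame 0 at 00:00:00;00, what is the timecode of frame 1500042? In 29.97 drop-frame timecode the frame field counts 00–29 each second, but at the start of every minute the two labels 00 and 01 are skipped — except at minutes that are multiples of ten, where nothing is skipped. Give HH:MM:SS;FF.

13:54:11;14

Ten DF minutes hold 17982 frames, so frame 1500042 lies in block 83 (frames 1492506–1510487) with 7536 frames into that block.
The block's first minute is 1800 frames and the rest 1798 each; 7536 frames reaches minute 4, so 83 × 18 + 4 × 2 = 1502 labels have been skipped so far.
Adding those back, label number 1500042 + 1502 = 1501544 at 30 labels/s is 50051 s + 14 f = 13 h 54 min 11 s frame 14, i.e. 13:54:11;14.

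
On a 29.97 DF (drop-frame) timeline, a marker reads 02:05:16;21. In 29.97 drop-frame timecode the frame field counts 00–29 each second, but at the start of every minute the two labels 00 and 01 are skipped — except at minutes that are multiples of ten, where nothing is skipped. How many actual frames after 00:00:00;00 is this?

Complete 10-minute blocks: 12, each 17982 frames → 215784.
Remaining 5 whole minutes in the current block: 1800 + 4 × 1798 = 8992 frames.
Within the current minute: 16 × 30 + 21 − 2 = 499 (labels ;00/;01 skipped at this minute). Total = 215784 + 8992 + 499 = 225275.

225275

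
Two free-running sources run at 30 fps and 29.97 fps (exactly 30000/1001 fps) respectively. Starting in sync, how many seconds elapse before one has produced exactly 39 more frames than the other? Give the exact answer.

1301.3 seconds

The gap grows by |30000/1001 − 30| = 30/1001 frames per second.
Time for a 39-frame gap: 39 ÷ (30/1001) = 1301.3 s.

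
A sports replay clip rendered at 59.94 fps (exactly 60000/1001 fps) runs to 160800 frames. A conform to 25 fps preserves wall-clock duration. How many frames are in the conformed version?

67067 frames

Target frames = source frames × (target rate / source rate) = 160800 × (25)/(60000/1001) = 160800 × 1001/2400 = 67067.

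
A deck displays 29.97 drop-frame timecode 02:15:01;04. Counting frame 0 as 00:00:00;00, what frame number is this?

As if non-drop at 30 labels/s: (2 × 3600 + 15 × 60 + 1) × 30 + 4 = 243034.
Minute boundaries passed: 135; those not divisible by 10: 135 − 13 = 122; dropped labels = 2 × 122 = 244.
Actual frame index = 243034 − 244 = 242790.

242790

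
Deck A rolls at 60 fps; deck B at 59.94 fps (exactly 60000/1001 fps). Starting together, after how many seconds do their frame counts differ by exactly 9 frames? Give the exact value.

150.15 seconds

The gap grows by |60000/1001 − 60| = 60/1001 frames per second.
Time for a 9-frame gap: 9 ÷ (60/1001) = 150.15 s.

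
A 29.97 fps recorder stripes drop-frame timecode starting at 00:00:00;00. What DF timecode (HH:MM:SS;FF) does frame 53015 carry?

00:29:28;29

Each 10-minute DF block holds 10 × 60 × 30 − 9 × 2 = 17982 frames. 53015 ÷ 17982 → 2 full blocks, remainder 17051.
Within the partial block the first minute is 1800 frames and each further minute 1798, so 9 further minute boundaries passed. Total skipped labels = 18 × 2 + 2 × 9 = 54.
Non-drop label index = 53015 + 54 = 53069; at 30 labels/s that is 00:29:28:29, i.e. DF 00:29:28;29.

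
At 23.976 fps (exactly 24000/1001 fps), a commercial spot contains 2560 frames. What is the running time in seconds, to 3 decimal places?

106.773 seconds

Running time = 2560 × 1001/24000 = 8008/75 s ≈ 106.773 s.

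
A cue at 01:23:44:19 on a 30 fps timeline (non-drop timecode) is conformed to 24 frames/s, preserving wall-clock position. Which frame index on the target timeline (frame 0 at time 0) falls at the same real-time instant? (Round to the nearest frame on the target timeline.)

Source frame index: (1×3600 + 23×60 + 44) × 30 + 19 = 150739.
Real time: 150739 / (30) = 150739/30 s.
Target frame: (150739/30) × (24) = 602956/5 ≈ 120591.200 → 120591.

frame 120591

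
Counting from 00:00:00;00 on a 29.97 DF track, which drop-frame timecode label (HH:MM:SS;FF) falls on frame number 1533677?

Ten DF minutes hold 17982 frames, so frame 1533677 lies in block 85 (frames 1528470–1546451) with 5207 frames into that block.
The block's first minute is 1800 frames and the rest 1798 each; 5207 frames reaches minute 2, so 85 × 18 + 2 × 2 = 1534 labels have been skipped so far.
Adding those back, label number 1533677 + 1534 = 1535211 at 30 labels/s is 51173 s + 21 f = 14 h 12 min 53 s frame 21, i.e. 14:12:53;21.

14:12:53;21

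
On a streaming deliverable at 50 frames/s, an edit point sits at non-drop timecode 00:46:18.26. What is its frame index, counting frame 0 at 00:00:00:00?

Total seconds to the label: (0 × 3600 + 46 × 60 + 18) = 2778.
Frame index = 2778 × 50 + 26 = 138926.

138926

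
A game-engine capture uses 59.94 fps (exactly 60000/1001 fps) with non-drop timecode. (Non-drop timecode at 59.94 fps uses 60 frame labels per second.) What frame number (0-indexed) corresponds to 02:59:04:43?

Total seconds to the label: (2 × 3600 + 59 × 60 + 4) = 10744.
Frame index = 10744 × 60 + 43 = 644683.

frame 644683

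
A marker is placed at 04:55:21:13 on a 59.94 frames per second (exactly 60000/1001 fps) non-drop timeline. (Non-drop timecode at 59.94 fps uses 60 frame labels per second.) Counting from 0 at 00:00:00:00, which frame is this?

Total seconds to the label: (4 × 3600 + 55 × 60 + 21) = 17721.
Frame index = 17721 × 60 + 13 = 1063273.

frame 1063273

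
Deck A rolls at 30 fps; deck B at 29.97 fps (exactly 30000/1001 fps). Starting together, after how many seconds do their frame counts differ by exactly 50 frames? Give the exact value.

5005/3 seconds

The gap grows by |30000/1001 − 30| = 30/1001 frames per second.
Time for a 50-frame gap: 50 ÷ (30/1001) = 5005/3 s.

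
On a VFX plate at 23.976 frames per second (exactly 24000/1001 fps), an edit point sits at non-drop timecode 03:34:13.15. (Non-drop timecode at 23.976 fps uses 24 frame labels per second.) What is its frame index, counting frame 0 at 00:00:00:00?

308487

Total seconds to the label: (3 × 3600 + 34 × 60 + 13) = 12853.
Frame index = 12853 × 24 + 15 = 308487.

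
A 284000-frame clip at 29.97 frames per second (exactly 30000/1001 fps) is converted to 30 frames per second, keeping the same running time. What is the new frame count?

Target frames = source frames × (target rate / source rate) = 284000 × (30)/(30000/1001) = 284000 × 1001/1000 = 284284.

284284 frames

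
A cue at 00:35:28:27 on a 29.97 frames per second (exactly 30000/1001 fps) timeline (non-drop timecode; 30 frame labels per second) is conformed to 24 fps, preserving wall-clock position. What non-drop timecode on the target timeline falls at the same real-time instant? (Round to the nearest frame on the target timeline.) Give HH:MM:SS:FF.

00:35:31:01

Source frame index: (0×3600 + 35×60 + 28) × 30 + 27 = 63867.
Real time: 63867 / (30000/1001) = 21310289/10000 s.
Target frame: (21310289/10000) × (24) = 63930867/1250 ≈ 51144.694 → 51145.
At 24 labels/s: frame 51145 → 00:35:31:01.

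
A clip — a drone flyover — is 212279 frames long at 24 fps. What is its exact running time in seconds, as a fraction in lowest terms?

212279/24 seconds

Running time = 212279 ÷ (24) = 212279 × 1/24 = 212279/24 s.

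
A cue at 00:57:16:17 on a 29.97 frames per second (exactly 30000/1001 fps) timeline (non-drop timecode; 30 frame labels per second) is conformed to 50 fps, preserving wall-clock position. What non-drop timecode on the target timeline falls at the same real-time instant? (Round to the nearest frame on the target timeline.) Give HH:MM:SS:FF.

00:57:20:00

Source frame index: (0×3600 + 57×60 + 16) × 30 + 17 = 103097.
Real time: 103097 / (30000/1001) = 103200097/30000 s.
Target frame: (103200097/30000) × (50) = 103200097/600 ≈ 172000.162 → 172000.
At 50 labels/s: frame 172000 → 00:57:20:00.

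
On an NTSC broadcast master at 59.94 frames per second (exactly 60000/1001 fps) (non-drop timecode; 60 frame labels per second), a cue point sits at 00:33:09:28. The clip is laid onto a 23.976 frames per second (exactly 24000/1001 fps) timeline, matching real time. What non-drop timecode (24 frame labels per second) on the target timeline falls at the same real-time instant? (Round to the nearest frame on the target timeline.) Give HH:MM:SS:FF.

Source frame index: (0×3600 + 33×60 + 9) × 60 + 28 = 119368.
Real time: 119368 / (60000/1001) = 14935921/7500 s.
Target frame: (14935921/7500) × (24000/1001) = 238736/5 ≈ 47747.200 → 47747.
At 24 labels/s: frame 47747 → 00:33:09:11.

00:33:09:11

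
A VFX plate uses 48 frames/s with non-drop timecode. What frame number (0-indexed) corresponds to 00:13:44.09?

frame 39561

Total seconds to the label: (0 × 3600 + 13 × 60 + 44) = 824.
Frame index = 824 × 48 + 9 = 39561.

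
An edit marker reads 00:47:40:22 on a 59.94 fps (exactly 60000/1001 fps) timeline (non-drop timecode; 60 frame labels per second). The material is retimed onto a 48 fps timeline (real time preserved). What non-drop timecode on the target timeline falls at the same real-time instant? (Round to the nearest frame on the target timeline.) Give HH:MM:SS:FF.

Source frame index: (0×3600 + 47×60 + 40) × 60 + 22 = 171622.
Real time: 171622 / (60000/1001) = 85896811/30000 s.
Target frame: (85896811/30000) × (48) = 85896811/625 ≈ 137434.898 → 137435.
At 48 labels/s: frame 137435 → 00:47:43:11.

00:47:43:11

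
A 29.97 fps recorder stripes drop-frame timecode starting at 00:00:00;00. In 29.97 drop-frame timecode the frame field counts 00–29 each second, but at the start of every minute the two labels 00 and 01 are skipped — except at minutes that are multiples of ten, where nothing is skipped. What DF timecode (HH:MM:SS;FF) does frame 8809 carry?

Each 10-minute DF block holds 10 × 60 × 30 − 9 × 2 = 17982 frames. 8809 ÷ 17982 → 0 full blocks, remainder 8809.
Within the partial block the first minute is 1800 frames and each further minute 1798, so 4 further minute boundaries passed. Total skipped labels = 18 × 0 + 2 × 4 = 8.
Non-drop label index = 8809 + 8 = 8817; at 30 labels/s that is 00:04:53:27, i.e. DF 00:04:53;27.

00:04:53;27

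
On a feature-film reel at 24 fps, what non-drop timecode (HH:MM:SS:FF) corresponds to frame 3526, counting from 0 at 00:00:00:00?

3526 ÷ 24 = 146 full seconds, remainder 22 frames.
146 s = 0 h 2 min 26 s.
Timecode: 00:02:26:22.

00:02:26:22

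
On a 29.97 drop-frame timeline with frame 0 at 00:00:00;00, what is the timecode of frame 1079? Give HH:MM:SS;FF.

00:00:35;29

Each 10-minute DF block holds 10 × 60 × 30 − 9 × 2 = 17982 frames. 1079 ÷ 17982 → 0 full blocks, remainder 1079.
Within the partial block the first minute is 1800 frames and each further minute 1798, so 0 further minute boundaries passed. Total skipped labels = 18 × 0 + 2 × 0 = 0.
Non-drop label index = 1079 + 0 = 1079; at 30 labels/s that is 00:00:35:29, i.e. DF 00:00:35;29.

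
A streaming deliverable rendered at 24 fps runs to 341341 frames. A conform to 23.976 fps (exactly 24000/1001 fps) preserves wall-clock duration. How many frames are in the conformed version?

Target frames = source frames × (target rate / source rate) = 341341 × (24000/1001)/(24) = 341341 × 1000/1001 = 341000.

341000 frames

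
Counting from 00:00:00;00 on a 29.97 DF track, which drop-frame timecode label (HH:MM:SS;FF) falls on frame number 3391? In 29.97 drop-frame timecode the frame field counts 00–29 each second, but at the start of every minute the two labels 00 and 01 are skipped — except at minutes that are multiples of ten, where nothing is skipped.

Each 10-minute DF block holds 10 × 60 × 30 − 9 × 2 = 17982 frames. 3391 ÷ 17982 → 0 full blocks, remainder 3391.
Within the partial block the first minute is 1800 frames and each further minute 1798, so 1 further minute boundary passed. Total skipped labels = 18 × 0 + 2 × 1 = 2.
Non-drop label index = 3391 + 2 = 3393; at 30 labels/s that is 00:01:53:03, i.e. DF 00:01:53;03.

00:01:53;03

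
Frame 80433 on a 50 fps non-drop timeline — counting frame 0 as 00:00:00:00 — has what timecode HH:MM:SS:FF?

80433 ÷ 50 = 1608 full seconds, remainder 33 frames.
1608 s = 0 h 26 min 48 s.
Timecode: 00:26:48:33.

00:26:48:33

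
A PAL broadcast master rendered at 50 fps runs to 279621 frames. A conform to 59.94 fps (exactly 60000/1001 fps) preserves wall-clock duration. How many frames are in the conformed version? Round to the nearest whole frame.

335210 frames

Frames at target rate = 279621 × (60000/1001) / (50) = 335545200/1001 ≈ 335209.990.
Nearest whole frame: 335210.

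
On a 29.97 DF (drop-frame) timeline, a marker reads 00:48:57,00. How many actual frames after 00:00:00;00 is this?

88022

As if non-drop at 30 labels/s: (0 × 3600 + 48 × 60 + 57) × 30 + 0 = 88110.
Minute boundaries passed: 48; those not divisible by 10: 48 − 4 = 44; dropped labels = 2 × 44 = 88.
Actual frame index = 88110 − 88 = 88022.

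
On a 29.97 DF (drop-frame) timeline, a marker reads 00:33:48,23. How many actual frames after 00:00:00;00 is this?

60803

Complete 10-minute blocks: 3, each 17982 frames → 53946.
Remaining 3 whole minutes in the current block: 1800 + 2 × 1798 = 5396 frames.
Within the current minute: 48 × 30 + 23 − 2 = 1461 (labels ;00/;01 skipped at this minute). Total = 53946 + 5396 + 1461 = 60803.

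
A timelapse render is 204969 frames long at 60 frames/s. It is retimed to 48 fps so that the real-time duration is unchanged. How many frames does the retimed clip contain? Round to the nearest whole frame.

163975 frames

Frames at target rate = 204969 × (48) / (60) = 819876/5 ≈ 163975.200.
Nearest whole frame: 163975.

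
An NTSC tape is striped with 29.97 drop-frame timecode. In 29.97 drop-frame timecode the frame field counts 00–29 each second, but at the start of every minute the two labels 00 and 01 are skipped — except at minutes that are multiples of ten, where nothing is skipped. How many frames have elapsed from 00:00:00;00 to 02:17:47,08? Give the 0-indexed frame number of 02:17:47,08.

Complete 10-minute blocks: 13, each 17982 frames → 233766.
Remaining 7 whole minutes in the current block: 1800 + 6 × 1798 = 12588 frames.
Within the current minute: 47 × 30 + 8 − 2 = 1416 (labels ;00/;01 skipped at this minute). Total = 233766 + 12588 + 1416 = 247770.

247770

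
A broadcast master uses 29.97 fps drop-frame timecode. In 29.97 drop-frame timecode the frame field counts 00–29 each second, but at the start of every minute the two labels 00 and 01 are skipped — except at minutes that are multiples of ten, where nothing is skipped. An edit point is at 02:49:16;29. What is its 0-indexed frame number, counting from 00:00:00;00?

304403

As if non-drop at 30 labels/s: (2 × 3600 + 49 × 60 + 16) × 30 + 29 = 304709.
Minute boundaries passed: 169; those not divisible by 10: 169 − 16 = 153; dropped labels = 2 × 153 = 306.
Actual frame index = 304709 − 306 = 304403.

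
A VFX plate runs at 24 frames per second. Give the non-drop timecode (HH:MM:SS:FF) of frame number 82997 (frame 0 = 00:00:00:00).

82997 ÷ 24 = 3458 full seconds, remainder 5 frames.
3458 s = 0 h 57 min 38 s.
Timecode: 00:57:38:05.

00:57:38:05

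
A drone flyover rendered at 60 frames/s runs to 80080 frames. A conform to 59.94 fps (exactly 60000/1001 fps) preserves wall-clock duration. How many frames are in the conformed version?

80000 frames

Target frames = source frames × (target rate / source rate) = 80080 × (60000/1001)/(60) = 80080 × 1000/1001 = 80000.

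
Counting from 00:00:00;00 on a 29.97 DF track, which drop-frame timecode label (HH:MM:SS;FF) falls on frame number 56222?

00:31:15;28

Ten DF minutes hold 17982 frames, so frame 56222 lies in block 3 (frames 53946–71927) with 2276 frames into that block.
The block's first minute is 1800 frames and the rest 1798 each; 2276 frames reaches minute 1, so 3 × 18 + 1 × 2 = 56 labels have been skipped so far.
Adding those back, label number 56222 + 56 = 56278 at 30 labels/s is 1875 s + 28 f = 0 h 31 min 15 s frame 28, i.e. 00:31:15;28.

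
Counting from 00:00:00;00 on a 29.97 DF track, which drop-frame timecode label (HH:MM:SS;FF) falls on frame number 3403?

00:01:53;15

Ten DF minutes hold 17982 frames, so frame 3403 lies in block 0 (frames 0–17981) with 3403 frames into that block.
The block's first minute is 1800 frames and the rest 1798 each; 3403 frames reaches minute 1, so 0 × 18 + 1 × 2 = 2 labels have been skipped so far.
Adding those back, label number 3403 + 2 = 3405 at 30 labels/s is 113 s + 15 f = 0 h 1 min 53 s frame 15, i.e. 00:01:53;15.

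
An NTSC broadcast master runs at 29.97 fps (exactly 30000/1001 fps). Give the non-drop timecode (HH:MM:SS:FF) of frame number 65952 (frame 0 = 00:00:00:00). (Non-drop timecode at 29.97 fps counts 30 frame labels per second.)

00:36:38:12

65952 ÷ 30 = 2198 full seconds, remainder 12 frames.
2198 s = 0 h 36 min 38 s.
Timecode: 00:36:38:12.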